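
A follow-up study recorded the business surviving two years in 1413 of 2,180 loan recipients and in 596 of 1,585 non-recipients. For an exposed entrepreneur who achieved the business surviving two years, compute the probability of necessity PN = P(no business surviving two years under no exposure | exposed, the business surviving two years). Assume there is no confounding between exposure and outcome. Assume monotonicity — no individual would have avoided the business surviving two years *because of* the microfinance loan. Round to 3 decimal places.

p₁ = P(outcome | exposed) = 1413/2180 = 0.64817
p₀ = P(outcome | unexposed) = 596/1585 = 0.37603
Under exogeneity and monotonicity, PN = (p₁ − p₀) / p₁.
PN = (0.64817 − 0.37603) / 0.64817 = 0.27214 / 0.64817 ≈ 0.4199

PN ≈ 0.420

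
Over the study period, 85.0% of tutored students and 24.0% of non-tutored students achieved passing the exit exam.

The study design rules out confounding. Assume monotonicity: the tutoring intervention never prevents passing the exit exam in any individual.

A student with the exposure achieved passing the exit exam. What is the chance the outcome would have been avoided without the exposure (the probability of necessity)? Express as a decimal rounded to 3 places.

PN ≈ 0.718

p₁ = 0.85, p₀ = 0.24.
Under exogeneity and monotonicity, PN = (p₁ − p₀) / p₁.
PN = (0.85 − 0.24) / 0.85 = 0.61 / 0.85 ≈ 0.7176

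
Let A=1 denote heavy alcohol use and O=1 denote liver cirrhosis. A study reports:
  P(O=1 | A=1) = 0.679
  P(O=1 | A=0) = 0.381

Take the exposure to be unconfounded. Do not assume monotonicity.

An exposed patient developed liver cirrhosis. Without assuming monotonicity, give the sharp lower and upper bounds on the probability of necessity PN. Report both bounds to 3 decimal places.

Let p₁ = 0.679, p₀ = 0.381.
Under exogeneity alone the bounds on PN are max{0,(p₁−p₀)/p₁} ≤ PN ≤ min{1,(1−p₀)/p₁}.
  lower = (p₁ − p₀)/p₁ = 0.298 / 0.679 ≈ 0.4389
  upper = min{1, (1 − p₀)/p₁} = 0.619 / 0.679 ≈ 0.9116

0.439 ≤ PN ≤ 0.912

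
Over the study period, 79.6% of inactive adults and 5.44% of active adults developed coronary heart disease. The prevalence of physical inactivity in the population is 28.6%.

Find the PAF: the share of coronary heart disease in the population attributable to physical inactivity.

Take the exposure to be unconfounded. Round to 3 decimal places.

p₁ = 0.796, p₀ = 0.0544.
Overall risk P(Y=1) = π·p₁ + (1−π)·p₀ = 0.286×0.796 + 0.714×0.0544 = 0.2665.
Under exogeneity, PAF = [P(Y=1) − p₀] / P(Y=1).
PAF = (0.2665 − 0.0544) / 0.2665 ≈ 0.7959

PAF ≈ 0.796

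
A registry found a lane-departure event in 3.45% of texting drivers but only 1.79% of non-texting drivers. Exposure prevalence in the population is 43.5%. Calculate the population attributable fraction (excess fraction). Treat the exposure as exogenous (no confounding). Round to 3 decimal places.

p₁ = 0.0345, p₀ = 0.0179.
Overall risk P(Y=1) = π·p₁ + (1−π)·p₀ = 0.435×0.0345 + 0.565×0.0179 = 0.025121.
Under exogeneity, PAF = [P(Y=1) − p₀] / P(Y=1).
PAF = (0.025121 − 0.0179) / 0.025121 ≈ 0.2874

PAF ≈ 0.287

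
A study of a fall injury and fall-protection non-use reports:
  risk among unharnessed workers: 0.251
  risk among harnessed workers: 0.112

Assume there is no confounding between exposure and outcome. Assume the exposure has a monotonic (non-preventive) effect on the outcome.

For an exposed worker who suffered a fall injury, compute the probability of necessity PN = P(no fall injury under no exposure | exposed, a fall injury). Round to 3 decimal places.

PN ≈ 0.554

Let p₁ = 0.251, p₀ = 0.112.
Under exogeneity and monotonicity, PN = (p₁ − p₀) / p₁.
PN = (0.251 − 0.112) / 0.251 = 0.139 / 0.251 ≈ 0.5538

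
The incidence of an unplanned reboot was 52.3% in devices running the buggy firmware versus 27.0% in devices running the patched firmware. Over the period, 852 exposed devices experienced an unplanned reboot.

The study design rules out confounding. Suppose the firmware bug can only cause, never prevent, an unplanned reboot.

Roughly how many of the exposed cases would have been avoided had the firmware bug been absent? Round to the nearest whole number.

about 412 cases

p₁ = 0.523, p₀ = 0.27.
PN = (p₁ − p₀)/p₁ = (0.523 − 0.27) / 0.523 ≈ 0.48375.
Attributable cases ≈ PN × (exposed cases) = 0.48375 × 852 ≈ 412.15.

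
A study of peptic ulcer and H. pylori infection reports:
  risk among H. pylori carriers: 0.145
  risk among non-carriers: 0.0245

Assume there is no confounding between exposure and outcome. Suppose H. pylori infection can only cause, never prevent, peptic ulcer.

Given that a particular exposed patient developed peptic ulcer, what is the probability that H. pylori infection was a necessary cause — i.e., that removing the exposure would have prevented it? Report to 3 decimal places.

PN ≈ 0.831

Let p₁ = 0.145, p₀ = 0.0245.
Under exogeneity and monotonicity, PN = (p₁ − p₀) / p₁.
PN = (0.145 − 0.0245) / 0.145 = 0.1205 / 0.145 ≈ 0.8310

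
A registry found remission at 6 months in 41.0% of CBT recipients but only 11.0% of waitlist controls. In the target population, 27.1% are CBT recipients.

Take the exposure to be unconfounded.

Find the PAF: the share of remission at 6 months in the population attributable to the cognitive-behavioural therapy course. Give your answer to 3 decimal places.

p₁ = 0.41, p₀ = 0.11.
Overall risk P(Y=1) = π·p₁ + (1−π)·p₀ = 0.271×0.41 + 0.729×0.11 = 0.1913.
Under exogeneity, PAF = [P(Y=1) − p₀] / P(Y=1).
PAF = (0.1913 − 0.11) / 0.1913 ≈ 0.4250

PAF ≈ 0.425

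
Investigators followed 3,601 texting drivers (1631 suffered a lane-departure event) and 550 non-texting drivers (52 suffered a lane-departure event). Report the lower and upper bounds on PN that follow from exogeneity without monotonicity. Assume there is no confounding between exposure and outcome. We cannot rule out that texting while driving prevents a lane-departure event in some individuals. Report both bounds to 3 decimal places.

0.791 ≤ PN ≤ 1.000

p₁ = P(outcome | exposed) = 1631/3601 = 0.45293
p₀ = P(outcome | unexposed) = 52/550 = 0.094545
Under exogeneity alone the bounds on PN are max{0,(p₁−p₀)/p₁} ≤ PN ≤ min{1,(1−p₀)/p₁}.
  lower = (p₁ − p₀)/p₁ = 0.35838 / 0.45293 ≈ 0.7913
  upper = min{1, (1 − p₀)/p₁} = 0.90545 / 0.45293 ≈ 1.9991 → capped at 1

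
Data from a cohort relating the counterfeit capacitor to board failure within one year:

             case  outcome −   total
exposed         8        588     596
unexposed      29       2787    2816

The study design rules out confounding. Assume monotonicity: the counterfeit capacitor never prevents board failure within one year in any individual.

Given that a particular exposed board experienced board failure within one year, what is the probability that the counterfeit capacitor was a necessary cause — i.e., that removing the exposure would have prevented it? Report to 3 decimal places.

p₁ = P(outcome | exposed) = 8/596 = 0.013423
p₀ = P(outcome | unexposed) = 29/2816 = 0.010298
Under exogeneity and monotonicity, PN = (p₁ − p₀) / p₁.
PN = (0.013423 − 0.010298) / 0.013423 = 0.0031245 / 0.013423 ≈ 0.2328

PN ≈ 0.233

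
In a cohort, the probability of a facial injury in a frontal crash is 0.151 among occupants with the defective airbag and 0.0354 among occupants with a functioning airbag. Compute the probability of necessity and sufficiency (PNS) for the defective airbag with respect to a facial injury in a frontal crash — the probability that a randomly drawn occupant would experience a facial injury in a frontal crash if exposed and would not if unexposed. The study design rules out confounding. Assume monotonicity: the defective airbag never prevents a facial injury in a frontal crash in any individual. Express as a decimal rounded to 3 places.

Let p₁ = 0.151, p₀ = 0.0354.
Under exogeneity and monotonicity, PNS = p₁ − p₀.
PNS = 0.151 − 0.0354 = 0.1156

PNS ≈ 0.116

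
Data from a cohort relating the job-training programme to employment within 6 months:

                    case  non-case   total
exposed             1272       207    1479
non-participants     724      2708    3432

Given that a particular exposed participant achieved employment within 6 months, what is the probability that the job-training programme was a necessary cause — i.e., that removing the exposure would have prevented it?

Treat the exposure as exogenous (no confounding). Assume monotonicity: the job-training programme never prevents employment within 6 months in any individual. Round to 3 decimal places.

p₁ = P(outcome | exposed) = 1272/1479 = 0.86004
p₀ = P(outcome | unexposed) = 724/3432 = 0.21096
Under exogeneity and monotonicity, PN = (p₁ − p₀)/p₁.
PN = (0.86004 − 0.21096) / 0.86004 ≈ 0.7547

PN ≈ 0.755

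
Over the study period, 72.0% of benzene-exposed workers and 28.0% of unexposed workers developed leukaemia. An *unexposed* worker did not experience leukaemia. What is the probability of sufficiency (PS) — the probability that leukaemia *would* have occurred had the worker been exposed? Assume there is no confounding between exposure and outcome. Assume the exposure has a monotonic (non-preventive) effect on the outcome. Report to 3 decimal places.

p₁ = 0.72, p₀ = 0.28.
Under exogeneity and monotonicity, PS = (p₁ − p₀) / (1 − p₀).
PS = (0.72 − 0.28) / (1 − 0.28) = 0.44 / 0.72 ≈ 0.6111

PS ≈ 0.611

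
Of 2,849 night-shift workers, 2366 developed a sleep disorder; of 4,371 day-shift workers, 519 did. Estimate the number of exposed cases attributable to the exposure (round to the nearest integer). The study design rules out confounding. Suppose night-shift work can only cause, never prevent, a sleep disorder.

about 2028 cases

p₁ = P(outcome | exposed) = 2366/2849 = 0.83047
p₀ = P(outcome | unexposed) = 519/4371 = 0.11874
PN = (p₁ − p₀)/p₁ = (0.83047 − 0.11874) / 0.83047 ≈ 0.85702.
Attributable cases ≈ PN × (exposed cases) = 0.85702 × 2366 ≈ 2027.72.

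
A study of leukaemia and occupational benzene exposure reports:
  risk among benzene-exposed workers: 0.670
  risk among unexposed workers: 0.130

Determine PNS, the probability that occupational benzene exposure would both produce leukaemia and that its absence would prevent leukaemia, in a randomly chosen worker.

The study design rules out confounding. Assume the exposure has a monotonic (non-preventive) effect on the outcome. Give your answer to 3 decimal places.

Let p₁ = 0.67, p₀ = 0.13.
Under exogeneity and monotonicity, PNS = p₁ − p₀.
PNS = 0.67 − 0.13 = 0.54

PNS ≈ 0.540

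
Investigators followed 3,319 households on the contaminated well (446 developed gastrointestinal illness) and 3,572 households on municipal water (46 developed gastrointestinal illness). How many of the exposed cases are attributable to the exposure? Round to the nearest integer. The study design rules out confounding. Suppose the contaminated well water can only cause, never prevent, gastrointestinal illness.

p₁ = P(outcome | exposed) = 446/3319 = 0.13438
p₀ = P(outcome | unexposed) = 46/3572 = 0.012878
PN = (p₁ − p₀)/p₁ = (0.13438 − 0.012878) / 0.13438 ≈ 0.90417.
Attributable cases ≈ PN × (exposed cases) = 0.90417 × 446 ≈ 403.26.

about 403 cases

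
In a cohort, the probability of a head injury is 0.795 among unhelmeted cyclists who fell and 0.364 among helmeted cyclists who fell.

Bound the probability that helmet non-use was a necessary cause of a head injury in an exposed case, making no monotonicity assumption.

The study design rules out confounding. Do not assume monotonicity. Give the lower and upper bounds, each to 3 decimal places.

Let p₁ = 0.795, p₀ = 0.364.
Under exogeneity alone the bounds on PN are max{0,(p₁−p₀)/p₁} ≤ PN ≤ min{1,(1−p₀)/p₁}.
  lower = (p₁ − p₀)/p₁ = 0.431 / 0.795 ≈ 0.5421
  upper = min{1, (1 − p₀)/p₁} = 0.636 / 0.795 ≈ 0.8000

0.542 ≤ PN ≤ 0.800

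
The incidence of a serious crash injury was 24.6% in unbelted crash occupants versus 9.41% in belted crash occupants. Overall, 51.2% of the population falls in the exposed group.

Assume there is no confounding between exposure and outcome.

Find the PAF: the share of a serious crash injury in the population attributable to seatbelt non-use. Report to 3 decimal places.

PAF ≈ 0.453

p₁ = 0.246, p₀ = 0.0941.
Overall risk P(Y=1) = π·p₁ + (1−π)·p₀ = 0.512×0.246 + 0.488×0.0941 = 0.17187.
Under exogeneity, PAF = [P(Y=1) − p₀] / P(Y=1).
PAF = (0.17187 − 0.0941) / 0.17187 ≈ 0.4525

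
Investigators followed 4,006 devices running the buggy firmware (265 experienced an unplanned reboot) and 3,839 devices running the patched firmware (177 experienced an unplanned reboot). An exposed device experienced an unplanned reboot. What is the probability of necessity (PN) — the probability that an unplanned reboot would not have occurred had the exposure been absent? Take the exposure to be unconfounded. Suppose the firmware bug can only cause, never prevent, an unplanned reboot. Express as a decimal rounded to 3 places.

p₁ = P(outcome | exposed) = 265/4006 = 0.066151
p₀ = P(outcome | unexposed) = 177/3839 = 0.046106
Under exogeneity and monotonicity, PN = (p₁ − p₀) / p₁.
PN = (0.066151 − 0.046106) / 0.066151 = 0.020045 / 0.066151 ≈ 0.3030

PN ≈ 0.303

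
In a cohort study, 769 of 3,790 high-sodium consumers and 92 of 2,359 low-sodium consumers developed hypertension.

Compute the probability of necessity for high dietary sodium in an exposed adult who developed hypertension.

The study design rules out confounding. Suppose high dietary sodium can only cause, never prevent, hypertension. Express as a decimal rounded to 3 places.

PN ≈ 0.808

p₁ = P(outcome | exposed) = 769/3790 = 0.2029
p₀ = P(outcome | unexposed) = 92/2359 = 0.039
Under exogeneity and monotonicity, PN = (p₁ − p₀) / p₁.
PN = (0.2029 − 0.039) / 0.2029 = 0.1639 / 0.2029 ≈ 0.8078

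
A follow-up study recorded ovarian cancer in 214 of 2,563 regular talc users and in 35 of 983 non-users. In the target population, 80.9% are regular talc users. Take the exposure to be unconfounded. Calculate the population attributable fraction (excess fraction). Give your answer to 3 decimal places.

PAF ≈ 0.521

p₁ = P(outcome | exposed) = 214/2563 = 0.083496
p₀ = P(outcome | unexposed) = 35/983 = 0.035605
Overall risk P(Y=1) = π·p₁ + (1−π)·p₀ = 0.809×0.083496 + 0.191×0.035605 = 0.074349.
Under exogeneity, PAF = [P(Y=1) − p₀] / P(Y=1).
PAF = (0.074349 − 0.035605) / 0.074349 ≈ 0.5211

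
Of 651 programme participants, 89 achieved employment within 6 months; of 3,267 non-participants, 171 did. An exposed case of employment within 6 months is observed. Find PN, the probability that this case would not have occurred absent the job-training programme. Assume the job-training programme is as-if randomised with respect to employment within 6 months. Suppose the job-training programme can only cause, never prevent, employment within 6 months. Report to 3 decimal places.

PN ≈ 0.617

p₁ = P(outcome | exposed) = 89/651 = 0.13671
p₀ = P(outcome | unexposed) = 171/3267 = 0.052342
Under exogeneity and monotonicity, PN = (p₁ − p₀) / p₁.
PN = (0.13671 − 0.052342) / 0.13671 = 0.084371 / 0.13671 ≈ 0.6171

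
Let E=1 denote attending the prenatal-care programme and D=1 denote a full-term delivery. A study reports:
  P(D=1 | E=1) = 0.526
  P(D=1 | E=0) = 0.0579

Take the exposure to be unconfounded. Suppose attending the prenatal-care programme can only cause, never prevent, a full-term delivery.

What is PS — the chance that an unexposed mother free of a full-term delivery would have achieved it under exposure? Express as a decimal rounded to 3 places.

PS ≈ 0.497

Let p₁ = 0.526, p₀ = 0.0579.
Under exogeneity and monotonicity, PS = (p₁ − p₀) / (1 − p₀).
PS = (0.526 − 0.0579) / (1 − 0.0579) = 0.4681 / 0.9421 ≈ 0.4969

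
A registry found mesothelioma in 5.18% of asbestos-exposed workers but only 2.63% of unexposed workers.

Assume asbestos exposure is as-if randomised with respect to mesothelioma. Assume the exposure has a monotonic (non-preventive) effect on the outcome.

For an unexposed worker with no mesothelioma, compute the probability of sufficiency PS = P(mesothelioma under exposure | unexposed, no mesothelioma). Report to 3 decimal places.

PS ≈ 0.026

p₁ = 0.0518, p₀ = 0.0263.
Under exogeneity and monotonicity, PS = (p₁ − p₀) / (1 − p₀).
PS = (0.0518 − 0.0263) / (1 − 0.0263) = 0.0255 / 0.9737 ≈ 0.0262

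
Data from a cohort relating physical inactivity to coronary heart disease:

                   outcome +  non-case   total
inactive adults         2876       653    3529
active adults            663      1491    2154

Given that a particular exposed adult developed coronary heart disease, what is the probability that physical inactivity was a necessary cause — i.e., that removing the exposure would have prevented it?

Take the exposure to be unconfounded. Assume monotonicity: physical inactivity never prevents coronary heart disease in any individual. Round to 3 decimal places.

PN ≈ 0.622

p₁ = P(outcome | exposed) = 2876/3529 = 0.81496
p₀ = P(outcome | unexposed) = 663/2154 = 0.3078
Under exogeneity and monotonicity, PN = (p₁ − p₀)/p₁.
PN = (0.81496 − 0.3078) / 0.81496 ≈ 0.6223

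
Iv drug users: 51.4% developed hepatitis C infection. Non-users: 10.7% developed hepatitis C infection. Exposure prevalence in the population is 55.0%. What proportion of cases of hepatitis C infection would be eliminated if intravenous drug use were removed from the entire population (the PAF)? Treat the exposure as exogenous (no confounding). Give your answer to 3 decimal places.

PAF ≈ 0.677

p₁ = 0.514, p₀ = 0.107.
Overall risk P(Y=1) = π·p₁ + (1−π)·p₀ = 0.55×0.514 + 0.45×0.107 = 0.33085.
Under exogeneity, PAF = [P(Y=1) − p₀] / P(Y=1).
PAF = (0.33085 − 0.107) / 0.33085 ≈ 0.6766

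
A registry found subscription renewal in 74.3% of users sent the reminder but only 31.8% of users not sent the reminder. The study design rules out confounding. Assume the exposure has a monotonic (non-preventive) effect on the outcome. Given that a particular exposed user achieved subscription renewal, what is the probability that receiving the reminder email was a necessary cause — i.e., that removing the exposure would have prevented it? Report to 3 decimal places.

PN ≈ 0.572

p₁ = 0.743, p₀ = 0.318.
Under exogeneity and monotonicity, PN = (p₁ − p₀) / p₁.
PN = (0.743 − 0.318) / 0.743 = 0.425 / 0.743 ≈ 0.5720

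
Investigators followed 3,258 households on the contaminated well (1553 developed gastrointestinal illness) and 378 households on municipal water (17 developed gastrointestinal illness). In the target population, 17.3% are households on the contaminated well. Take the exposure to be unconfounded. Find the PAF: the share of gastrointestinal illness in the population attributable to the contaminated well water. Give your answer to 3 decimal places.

p₁ = P(outcome | exposed) = 1553/3258 = 0.47667
p₀ = P(outcome | unexposed) = 17/378 = 0.044974
Overall risk P(Y=1) = π·p₁ + (1−π)·p₀ = 0.173×0.47667 + 0.827×0.044974 = 0.11966.
Under exogeneity, PAF = [P(Y=1) − p₀] / P(Y=1).
PAF = (0.11966 − 0.044974) / 0.11966 ≈ 0.6241

PAF ≈ 0.624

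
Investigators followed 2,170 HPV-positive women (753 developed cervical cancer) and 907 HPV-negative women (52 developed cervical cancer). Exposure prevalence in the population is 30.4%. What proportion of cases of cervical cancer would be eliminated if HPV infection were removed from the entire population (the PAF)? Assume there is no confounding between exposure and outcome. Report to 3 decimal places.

p₁ = P(outcome | exposed) = 753/2170 = 0.347
p₀ = P(outcome | unexposed) = 52/907 = 0.057332
Overall risk P(Y=1) = π·p₁ + (1−π)·p₀ = 0.304×0.347 + 0.696×0.057332 = 0.14539.
Under exogeneity, PAF = [P(Y=1) − p₀] / P(Y=1).
PAF = (0.14539 − 0.057332) / 0.14539 ≈ 0.6057

PAF ≈ 0.606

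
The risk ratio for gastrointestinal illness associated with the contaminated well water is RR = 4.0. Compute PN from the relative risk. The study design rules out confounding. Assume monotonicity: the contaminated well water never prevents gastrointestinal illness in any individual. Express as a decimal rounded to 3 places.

PN ≈ 0.750

Under exogeneity and monotonicity, PN = (RR − 1) / RR = 1 − 1/RR.
PN = (4.0 − 1) / 4.0 = 3 / 4.0 ≈ 0.7500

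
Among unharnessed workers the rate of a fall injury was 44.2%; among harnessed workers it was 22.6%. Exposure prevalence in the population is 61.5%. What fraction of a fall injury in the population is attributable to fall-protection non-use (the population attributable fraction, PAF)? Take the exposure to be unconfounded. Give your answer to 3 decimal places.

PAF ≈ 0.370

p₁ = 0.442, p₀ = 0.226.
Overall risk P(Y=1) = π·p₁ + (1−π)·p₀ = 0.615×0.442 + 0.385×0.226 = 0.35884.
Under exogeneity, PAF = [P(Y=1) − p₀] / P(Y=1).
PAF = (0.35884 − 0.226) / 0.35884 ≈ 0.3702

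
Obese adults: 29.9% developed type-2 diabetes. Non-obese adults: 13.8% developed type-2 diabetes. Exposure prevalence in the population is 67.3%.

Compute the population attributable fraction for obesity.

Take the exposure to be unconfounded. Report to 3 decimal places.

PAF ≈ 0.440

p₁ = 0.299, p₀ = 0.138.
Overall risk P(Y=1) = π·p₁ + (1−π)·p₀ = 0.673×0.299 + 0.327×0.138 = 0.24635.
Under exogeneity, PAF = [P(Y=1) − p₀] / P(Y=1).
PAF = (0.24635 − 0.138) / 0.24635 ≈ 0.4398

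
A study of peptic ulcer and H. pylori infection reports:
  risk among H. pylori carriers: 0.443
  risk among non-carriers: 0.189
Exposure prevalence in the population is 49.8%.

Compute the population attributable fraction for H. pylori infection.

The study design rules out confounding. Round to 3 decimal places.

Let p₁ = 0.443, p₀ = 0.189.
Overall risk P(Y=1) = π·p₁ + (1−π)·p₀ = 0.498×0.443 + 0.502×0.189 = 0.31549.
Under exogeneity, PAF = [P(Y=1) − p₀] / P(Y=1).
PAF = (0.31549 − 0.189) / 0.31549 ≈ 0.4009

PAF ≈ 0.401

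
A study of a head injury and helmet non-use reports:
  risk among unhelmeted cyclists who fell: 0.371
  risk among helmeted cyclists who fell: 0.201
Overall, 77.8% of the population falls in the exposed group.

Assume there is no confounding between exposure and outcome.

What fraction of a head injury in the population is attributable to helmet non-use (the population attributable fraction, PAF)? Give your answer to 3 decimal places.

Let p₁ = 0.371, p₀ = 0.201.
Overall risk P(Y=1) = π·p₁ + (1−π)·p₀ = 0.778×0.371 + 0.222×0.201 = 0.33326.
Under exogeneity, PAF = [P(Y=1) − p₀] / P(Y=1).
PAF = (0.33326 − 0.201) / 0.33326 ≈ 0.3969

PAF ≈ 0.397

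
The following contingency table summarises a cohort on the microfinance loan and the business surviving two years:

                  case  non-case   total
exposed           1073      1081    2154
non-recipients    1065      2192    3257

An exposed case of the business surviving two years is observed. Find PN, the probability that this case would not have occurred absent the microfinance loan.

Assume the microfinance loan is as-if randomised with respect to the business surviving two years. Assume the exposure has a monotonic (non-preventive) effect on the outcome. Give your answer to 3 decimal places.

PN ≈ 0.344

p₁ = P(outcome | exposed) = 1073/2154 = 0.49814
p₀ = P(outcome | unexposed) = 1065/3257 = 0.32699
Under exogeneity and monotonicity, PN = (p₁ − p₀) / p₁.
PN = (0.49814 − 0.32699) / 0.49814 = 0.17115 / 0.49814 ≈ 0.3436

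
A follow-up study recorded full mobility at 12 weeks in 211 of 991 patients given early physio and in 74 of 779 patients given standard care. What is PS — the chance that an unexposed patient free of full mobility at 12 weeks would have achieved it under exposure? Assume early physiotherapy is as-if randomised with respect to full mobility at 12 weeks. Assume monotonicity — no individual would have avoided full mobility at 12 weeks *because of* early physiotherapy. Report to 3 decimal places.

PS ≈ 0.130

p₁ = P(outcome | exposed) = 211/991 = 0.21292
p₀ = P(outcome | unexposed) = 74/779 = 0.094994
Under exogeneity and monotonicity, PS = (p₁ − p₀) / (1 − p₀).
PS = (0.21292 − 0.094994) / (1 − 0.094994) = 0.11792 / 0.90501 ≈ 0.1303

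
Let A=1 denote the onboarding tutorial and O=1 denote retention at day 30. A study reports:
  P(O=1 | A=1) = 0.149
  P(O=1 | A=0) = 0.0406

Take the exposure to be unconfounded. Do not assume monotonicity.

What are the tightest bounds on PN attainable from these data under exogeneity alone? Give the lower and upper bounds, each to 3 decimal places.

0.728 ≤ PN ≤ 1.000

Let p₁ = 0.149, p₀ = 0.0406.
Under exogeneity alone the bounds on PN are max{0,(p₁−p₀)/p₁} ≤ PN ≤ min{1,(1−p₀)/p₁}.
  lower = (p₁ − p₀)/p₁ = 0.1084 / 0.149 ≈ 0.7275
  upper = min{1, (1 − p₀)/p₁} = 0.9594 / 0.149 ≈ 6.4389 → capped at 1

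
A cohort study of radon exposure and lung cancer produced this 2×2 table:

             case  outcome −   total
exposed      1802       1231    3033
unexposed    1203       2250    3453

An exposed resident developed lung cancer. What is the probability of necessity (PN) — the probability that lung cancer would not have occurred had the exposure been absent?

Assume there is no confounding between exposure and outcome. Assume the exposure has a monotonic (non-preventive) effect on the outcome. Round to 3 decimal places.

PN ≈ 0.414

p₁ = P(outcome | exposed) = 1802/3033 = 0.59413
p₀ = P(outcome | unexposed) = 1203/3453 = 0.34839
Under exogeneity and monotonicity, PN = (p₁ − p₀)/p₁.
PN = (0.59413 − 0.34839) / 0.59413 ≈ 0.4136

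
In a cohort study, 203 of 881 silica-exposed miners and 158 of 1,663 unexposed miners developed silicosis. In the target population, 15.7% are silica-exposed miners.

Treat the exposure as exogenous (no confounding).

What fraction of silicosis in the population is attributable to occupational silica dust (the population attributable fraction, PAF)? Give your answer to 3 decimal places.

p₁ = P(outcome | exposed) = 203/881 = 0.23042
p₀ = P(outcome | unexposed) = 158/1663 = 0.095009
Overall risk P(Y=1) = π·p₁ + (1−π)·p₀ = 0.157×0.23042 + 0.843×0.095009 = 0.11627.
Under exogeneity, PAF = [P(Y=1) − p₀] / P(Y=1).
PAF = (0.11627 − 0.095009) / 0.11627 ≈ 0.1828

PAF ≈ 0.183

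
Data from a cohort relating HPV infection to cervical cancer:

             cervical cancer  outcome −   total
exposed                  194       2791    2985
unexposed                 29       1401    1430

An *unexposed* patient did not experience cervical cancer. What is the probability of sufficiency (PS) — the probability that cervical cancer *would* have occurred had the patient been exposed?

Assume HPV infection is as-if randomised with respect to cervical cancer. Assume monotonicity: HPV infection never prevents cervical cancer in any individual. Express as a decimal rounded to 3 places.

p₁ = P(outcome | exposed) = 194/2985 = 0.064992
p₀ = P(outcome | unexposed) = 29/1430 = 0.02028
Under exogeneity and monotonicity, PS = (p₁ − p₀) / (1 − p₀).
PS = (0.064992 − 0.02028) / (1 − 0.02028) = 0.044712 / 0.97972 ≈ 0.0456

PS ≈ 0.046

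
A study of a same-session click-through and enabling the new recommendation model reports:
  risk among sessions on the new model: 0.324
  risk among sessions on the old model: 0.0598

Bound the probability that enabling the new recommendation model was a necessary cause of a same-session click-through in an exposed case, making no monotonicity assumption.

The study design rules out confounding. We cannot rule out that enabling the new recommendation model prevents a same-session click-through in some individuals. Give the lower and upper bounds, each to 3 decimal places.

0.815 ≤ PN ≤ 1.000

Let p₁ = 0.324, p₀ = 0.0598.
Under exogeneity alone the bounds on PN are max{0,(p₁−p₀)/p₁} ≤ PN ≤ min{1,(1−p₀)/p₁}.
  lower = (p₁ − p₀)/p₁ = 0.2642 / 0.324 ≈ 0.8154
  upper = min{1, (1 − p₀)/p₁} = 0.9402 / 0.324 ≈ 2.9019 → capped at 1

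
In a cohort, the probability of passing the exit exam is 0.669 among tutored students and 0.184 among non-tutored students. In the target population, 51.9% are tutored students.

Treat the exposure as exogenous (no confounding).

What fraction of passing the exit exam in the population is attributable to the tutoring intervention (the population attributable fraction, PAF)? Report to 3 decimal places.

PAF ≈ 0.578

Let p₁ = 0.669, p₀ = 0.184.
Overall risk P(Y=1) = π·p₁ + (1−π)·p₀ = 0.519×0.669 + 0.481×0.184 = 0.43572.
Under exogeneity, PAF = [P(Y=1) − p₀] / P(Y=1).
PAF = (0.43572 − 0.184) / 0.43572 ≈ 0.5777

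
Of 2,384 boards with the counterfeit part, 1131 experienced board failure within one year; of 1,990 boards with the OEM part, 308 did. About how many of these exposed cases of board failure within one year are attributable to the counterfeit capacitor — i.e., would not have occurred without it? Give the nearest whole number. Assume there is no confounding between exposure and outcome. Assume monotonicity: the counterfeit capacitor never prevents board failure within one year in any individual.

p₁ = P(outcome | exposed) = 1131/2384 = 0.47441
p₀ = P(outcome | unexposed) = 308/1990 = 0.15477
PN = (p₁ − p₀)/p₁ = (0.47441 − 0.15477) / 0.47441 ≈ 0.67376.
Attributable cases ≈ PN × (exposed cases) = 0.67376 × 1131 ≈ 762.02.

about 762 cases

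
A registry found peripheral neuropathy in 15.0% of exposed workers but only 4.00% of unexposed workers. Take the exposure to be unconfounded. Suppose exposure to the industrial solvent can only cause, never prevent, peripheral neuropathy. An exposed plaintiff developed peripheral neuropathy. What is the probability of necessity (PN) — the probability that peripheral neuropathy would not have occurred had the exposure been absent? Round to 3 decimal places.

p₁ = 0.15, p₀ = 0.04.
Under exogeneity and monotonicity, PN = (p₁ − p₀) / p₁.
PN = (0.15 − 0.04) / 0.15 = 0.11 / 0.15 ≈ 0.7333

PN ≈ 0.733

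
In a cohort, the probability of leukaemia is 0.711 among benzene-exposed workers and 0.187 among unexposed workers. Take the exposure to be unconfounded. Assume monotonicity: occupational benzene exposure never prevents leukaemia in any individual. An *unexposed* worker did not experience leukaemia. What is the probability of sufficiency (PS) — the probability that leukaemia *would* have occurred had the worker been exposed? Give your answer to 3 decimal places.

Let p₁ = 0.711, p₀ = 0.187.
Under exogeneity and monotonicity, PS = (p₁ − p₀) / (1 − p₀).
PS = (0.711 − 0.187) / (1 − 0.187) = 0.524 / 0.813 ≈ 0.6445

PS ≈ 0.645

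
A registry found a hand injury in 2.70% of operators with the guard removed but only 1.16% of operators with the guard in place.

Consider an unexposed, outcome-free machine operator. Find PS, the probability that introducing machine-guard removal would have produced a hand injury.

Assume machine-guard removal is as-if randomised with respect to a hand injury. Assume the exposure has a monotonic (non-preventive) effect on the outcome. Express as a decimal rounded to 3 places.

p₁ = 0.027, p₀ = 0.0116.
Under exogeneity and monotonicity, PS = (p₁ − p₀) / (1 − p₀).
PS = (0.027 − 0.0116) / (1 − 0.0116) = 0.0154 / 0.9884 ≈ 0.0156

PS ≈ 0.016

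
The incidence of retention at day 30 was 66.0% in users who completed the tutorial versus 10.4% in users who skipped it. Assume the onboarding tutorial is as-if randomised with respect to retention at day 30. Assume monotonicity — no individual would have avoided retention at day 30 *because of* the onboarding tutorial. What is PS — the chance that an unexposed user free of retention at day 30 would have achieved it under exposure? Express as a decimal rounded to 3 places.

PS ≈ 0.621

p₁ = 0.66, p₀ = 0.104.
Under exogeneity and monotonicity, PS = (p₁ − p₀) / (1 − p₀).
PS = (0.66 − 0.104) / (1 − 0.104) = 0.556 / 0.896 ≈ 0.6205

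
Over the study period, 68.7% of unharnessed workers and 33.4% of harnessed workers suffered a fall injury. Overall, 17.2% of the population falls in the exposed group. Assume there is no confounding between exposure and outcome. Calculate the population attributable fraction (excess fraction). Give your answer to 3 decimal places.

p₁ = 0.687, p₀ = 0.334.
Overall risk P(Y=1) = π·p₁ + (1−π)·p₀ = 0.172×0.687 + 0.828×0.334 = 0.39472.
Under exogeneity, PAF = [P(Y=1) − p₀] / P(Y=1).
PAF = (0.39472 − 0.334) / 0.39472 ≈ 0.1538

PAF ≈ 0.154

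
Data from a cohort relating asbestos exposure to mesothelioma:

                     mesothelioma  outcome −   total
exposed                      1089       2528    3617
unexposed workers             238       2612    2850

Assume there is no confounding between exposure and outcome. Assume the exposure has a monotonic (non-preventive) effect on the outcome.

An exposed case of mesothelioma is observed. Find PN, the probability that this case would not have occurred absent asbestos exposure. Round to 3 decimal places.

PN ≈ 0.723

p₁ = P(outcome | exposed) = 1089/3617 = 0.30108
p₀ = P(outcome | unexposed) = 238/2850 = 0.083509
Under exogeneity and monotonicity, PN = (p₁ − p₀)/p₁.
PN = (0.30108 − 0.083509) / 0.30108 ≈ 0.7226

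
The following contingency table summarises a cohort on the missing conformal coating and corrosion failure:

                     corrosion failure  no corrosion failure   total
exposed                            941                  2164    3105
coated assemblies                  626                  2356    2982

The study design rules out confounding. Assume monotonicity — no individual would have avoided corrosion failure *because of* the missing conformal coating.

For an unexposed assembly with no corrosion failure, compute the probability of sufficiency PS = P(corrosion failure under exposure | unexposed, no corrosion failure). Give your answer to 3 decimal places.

PS ≈ 0.118

p₁ = P(outcome | exposed) = 941/3105 = 0.30306
p₀ = P(outcome | unexposed) = 626/2982 = 0.20993
Under exogeneity and monotonicity, PS = (p₁ − p₀)/(1 − p₀).
PS = (0.30306 − 0.20993) / 0.79007 ≈ 0.1179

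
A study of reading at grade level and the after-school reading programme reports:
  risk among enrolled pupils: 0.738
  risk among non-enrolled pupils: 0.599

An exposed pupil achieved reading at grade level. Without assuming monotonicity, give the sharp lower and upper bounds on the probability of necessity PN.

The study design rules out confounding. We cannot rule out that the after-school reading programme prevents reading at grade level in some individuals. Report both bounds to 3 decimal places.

Let p₁ = 0.738, p₀ = 0.599.
Under exogeneity alone the bounds on PN are max{0,(p₁−p₀)/p₁} ≤ PN ≤ min{1,(1−p₀)/p₁}.
  lower = (p₁ − p₀)/p₁ = 0.139 / 0.738 ≈ 0.1883
  upper = min{1, (1 − p₀)/p₁} = 0.401 / 0.738 ≈ 0.5434

0.188 ≤ PN ≤ 0.543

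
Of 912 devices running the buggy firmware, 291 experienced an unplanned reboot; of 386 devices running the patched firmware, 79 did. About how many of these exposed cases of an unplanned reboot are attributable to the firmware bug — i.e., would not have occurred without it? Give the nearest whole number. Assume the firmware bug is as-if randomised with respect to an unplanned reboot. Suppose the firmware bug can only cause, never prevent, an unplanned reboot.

about 104 cases

p₁ = P(outcome | exposed) = 291/912 = 0.31908
p₀ = P(outcome | unexposed) = 79/386 = 0.20466
PN = (p₁ − p₀)/p₁ = (0.31908 − 0.20466) / 0.31908 ≈ 0.35858.
Attributable cases ≈ PN × (exposed cases) = 0.35858 × 291 ≈ 104.35.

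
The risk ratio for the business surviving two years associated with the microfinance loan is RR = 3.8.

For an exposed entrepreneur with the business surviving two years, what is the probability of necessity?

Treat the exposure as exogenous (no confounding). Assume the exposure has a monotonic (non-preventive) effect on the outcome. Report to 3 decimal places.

Under exogeneity and monotonicity, PN = (RR − 1) / RR = 1 − 1/RR.
PN = (3.8 − 1) / 3.8 = 2.8 / 3.8 ≈ 0.7368

PN ≈ 0.737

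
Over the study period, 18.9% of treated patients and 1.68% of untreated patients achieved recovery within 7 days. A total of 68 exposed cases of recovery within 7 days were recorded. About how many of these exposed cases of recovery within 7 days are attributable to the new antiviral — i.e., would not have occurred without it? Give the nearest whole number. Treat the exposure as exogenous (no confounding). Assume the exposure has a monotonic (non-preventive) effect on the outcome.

about 62 cases

p₁ = 0.189, p₀ = 0.0168.
PN = (p₁ − p₀)/p₁ = (0.189 − 0.0168) / 0.189 ≈ 0.91111.
Attributable cases ≈ PN × (exposed cases) = 0.91111 × 68 ≈ 61.96.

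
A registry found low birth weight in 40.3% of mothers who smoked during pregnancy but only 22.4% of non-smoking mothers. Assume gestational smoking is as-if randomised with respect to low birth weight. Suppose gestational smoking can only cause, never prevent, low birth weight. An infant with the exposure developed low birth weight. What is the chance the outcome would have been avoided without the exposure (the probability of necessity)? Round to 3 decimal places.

p₁ = 0.403, p₀ = 0.224.
Under exogeneity and monotonicity, PN = (p₁ − p₀) / p₁.
PN = (0.403 − 0.224) / 0.403 = 0.179 / 0.403 ≈ 0.4442

PN ≈ 0.444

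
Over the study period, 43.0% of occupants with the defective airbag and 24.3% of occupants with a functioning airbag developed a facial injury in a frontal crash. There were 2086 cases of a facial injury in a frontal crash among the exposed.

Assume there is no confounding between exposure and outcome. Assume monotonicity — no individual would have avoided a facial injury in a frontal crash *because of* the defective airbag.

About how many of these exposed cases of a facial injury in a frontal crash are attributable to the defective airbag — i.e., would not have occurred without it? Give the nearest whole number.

about 907 cases

p₁ = 0.43, p₀ = 0.243.
PN = (p₁ − p₀)/p₁ = (0.43 − 0.243) / 0.43 ≈ 0.43488.
Attributable cases ≈ PN × (exposed cases) = 0.43488 × 2086 ≈ 907.17.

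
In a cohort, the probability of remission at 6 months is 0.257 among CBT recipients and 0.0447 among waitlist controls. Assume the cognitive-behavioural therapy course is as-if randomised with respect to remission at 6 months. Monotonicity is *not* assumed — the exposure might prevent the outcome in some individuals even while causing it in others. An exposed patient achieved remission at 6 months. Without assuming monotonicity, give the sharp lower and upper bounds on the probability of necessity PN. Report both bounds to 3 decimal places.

0.826 ≤ PN ≤ 1.000

Let p₁ = 0.257, p₀ = 0.0447.
Under exogeneity alone the bounds on PN are max{0,(p₁−p₀)/p₁} ≤ PN ≤ min{1,(1−p₀)/p₁}.
  lower = (p₁ − p₀)/p₁ = 0.2123 / 0.257 ≈ 0.8261
  upper = min{1, (1 − p₀)/p₁} = 0.9553 / 0.257 ≈ 3.7171 → capped at 1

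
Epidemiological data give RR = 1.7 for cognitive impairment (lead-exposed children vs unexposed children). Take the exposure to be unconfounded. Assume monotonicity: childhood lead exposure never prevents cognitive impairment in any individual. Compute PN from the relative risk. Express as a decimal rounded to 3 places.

Under exogeneity and monotonicity, PN = (RR − 1) / RR = 1 − 1/RR.
PN = (1.7 − 1) / 1.7 = 0.7 / 1.7 ≈ 0.4118

PN ≈ 0.412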